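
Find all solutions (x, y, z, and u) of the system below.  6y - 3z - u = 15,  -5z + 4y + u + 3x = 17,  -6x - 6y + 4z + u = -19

infinitely many solutions

Row-reduce:
Swap R1 and R2.
R1 ← R1 / (3).
R3 ← R3 + 6·R1.
R2 ← R2 / (6).
R1 ← R1 − 4/3·R2.
R3 ← R3 − 2·R2.
R3 ← R3 / (-5).
R1 ← R1 + 1·R3.
R2 ← R2 + 1/2·R3.
Rank is 3 with 4 unknowns, leaving u free.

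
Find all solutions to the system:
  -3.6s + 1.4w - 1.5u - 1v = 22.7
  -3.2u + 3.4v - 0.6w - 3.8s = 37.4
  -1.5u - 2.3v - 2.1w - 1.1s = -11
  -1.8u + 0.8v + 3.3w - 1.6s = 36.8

Row-reduce the augmented matrix:
R1 ← R1 / (-3/2).
R2 ← R2 + 16/5·R1.
R3 ← R3 + 3/2·R1.
R4 ← R4 + 9/5·R1.
R2 ← R2 / (83/15).
R1 ← R1 − 2/3·R2.
R3 ← R3 + 13/10·R2.
R4 ← R4 − 2·R2.
R3 ← R3 / (-9011/2075).
R1 ← R1 + 208/415·R3.
R2 ← R2 + 269/415·R3.
R4 ← R4 − 12103/4150·R3.
R4 ← R4 / (325179/90110).
R1 ← R1 − 13866/9011·R4.
R2 ← R2 − 1730/9011·R4.
R3 ← R3 + 7079/9011·R4.
Reading off the reduced rows gives u = -5, v = 4, w = 6, s = -3.

u = -5, v = 4, w = 6, s = -3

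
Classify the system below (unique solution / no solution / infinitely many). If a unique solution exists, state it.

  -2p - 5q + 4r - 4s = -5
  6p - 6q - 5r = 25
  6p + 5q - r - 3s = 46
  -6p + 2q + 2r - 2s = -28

p = 6, q = 1, r = 1, s = -2

Row-reduce the augmented matrix:
R1 ← R1 / (-2).
R2 ← R2 − 6·R1.
R3 ← R3 − 6·R1.
R4 ← R4 + 6·R1.
R2 ← R2 / (-21).
R1 ← R1 − 5/2·R2.
R3 ← R3 + 10·R2.
R4 ← R4 − 17·R2.
R3 ← R3 / (23/3).
R1 ← R1 + 7/6·R3.
R2 ← R2 + 1/3·R3.
R4 ← R4 + 13/3·R3.
R4 ← R4 / (-799/161).
R1 ← R1 + 271/322·R4.
R2 ← R2 − 27/161·R4.
R3 ← R3 + 195/161·R4.
Reading off the reduced rows gives p = 6, q = 1, r = 1, s = -2.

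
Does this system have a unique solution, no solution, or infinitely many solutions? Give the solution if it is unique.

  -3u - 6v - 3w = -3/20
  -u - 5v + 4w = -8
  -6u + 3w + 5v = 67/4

u = -2, v = 7/5, w = -3/4

Row-reduce the augmented matrix:
R1 ← R1 / (-3).
R2 ← R2 + 1·R1.
R3 ← R3 + 6·R1.
R2 ← R2 / (-3).
R1 ← R1 − 2·R2.
R3 ← R3 − 17·R2.
R3 ← R3 / (112/3).
R1 ← R1 − 13/3·R3.
R2 ← R2 + 5/3·R3.
Reading off the reduced rows gives u = -2, v = 7/5, w = -3/4.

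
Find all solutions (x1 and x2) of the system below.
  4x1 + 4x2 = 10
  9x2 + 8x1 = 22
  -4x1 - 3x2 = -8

x1 = 1/2, x2 = 2

Row-reduce the augmented matrix:
R1 ← R1 / (4).
R2 ← R2 − 8·R1.
R3 ← R3 + 4·R1.
R1 ← R1 − 1·R2.
R3 ← R3 − 1·R2.
R3 reduces to 0 = 0, so the extra equation is consistent.
Reading off the reduced rows gives x1 = 1/2, x2 = 2.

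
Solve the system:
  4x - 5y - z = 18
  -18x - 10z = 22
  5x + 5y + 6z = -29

infinitely many solutions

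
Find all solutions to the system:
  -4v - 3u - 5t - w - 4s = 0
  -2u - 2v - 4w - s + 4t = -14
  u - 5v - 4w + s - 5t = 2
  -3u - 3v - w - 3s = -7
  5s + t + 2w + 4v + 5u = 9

u = -1, v = 1, w = 1, s = 2, t = -2

Row-reduce the augmented matrix:
R1 ← R1 / (-3).
R2 ← R2 + 2·R1.
R3 ← R3 − 1·R1.
R4 ← R4 + 3·R1.
R5 ← R5 − 5·R1.
R2 ← R2 / (2/3).
R1 ← R1 − 4/3·R2.
R3 ← R3 + 19/3·R2.
R4 ← R4 − 1·R2.
R5 ← R5 + 8/3·R2.
R3 ← R3 / (-36).
R1 ← R1 − 7·R3.
R2 ← R2 + 5·R3.
R4 ← R4 − 5·R3.
R5 ← R5 + 13·R3.
R4 ← R4 / (47/72).
R1 ← R1 − 73/72·R4.
R2 ← R2 − 25/72·R4.
R3 ← R3 + 31/72·R4.
R5 ← R5 + 43/72·R4.
R5 ← R5 / (83/47).
R1 ← R1 + 236/47·R5.
R2 ← R2 − 37/47·R5.
R3 ← R3 − 3/47·R5.
R4 ← R4 − 198/47·R5.
Reading off the reduced rows gives u = -1, v = 1, w = 1, s = 2, t = -2.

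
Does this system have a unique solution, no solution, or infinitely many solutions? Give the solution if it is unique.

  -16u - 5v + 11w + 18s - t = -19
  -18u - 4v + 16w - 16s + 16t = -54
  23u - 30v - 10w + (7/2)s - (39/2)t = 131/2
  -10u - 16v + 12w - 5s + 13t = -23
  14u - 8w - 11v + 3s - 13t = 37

Row-reduce:
R1 ← R1 / (-16).
R2 ← R2 + 18·R1.
R3 ← R3 − 23·R1.
R4 ← R4 + 10·R1.
R5 ← R5 − 14·R1.
R2 ← R2 / (13/8).
R1 ← R1 − 5/16·R2.
R3 ← R3 + 595/16·R2.
R4 ← R4 + 103/8·R2.
R5 ← R5 + 123/8·R2.
R3 ← R3 / (1154/13).
R1 ← R1 + 18/13·R3.
R2 ← R2 − 29/13·R3.
R4 ← R4 − 440/13·R3.
R5 ← R5 − 467/13·R3.
R4 ← R4 / (945/577).
R1 ← R1 + 7657/1154·R4.
R2 ← R2 + 5075/2308·R4.
R3 ← R3 + 20805/2308·R4.
R5 ← R5 + 945/2308·R4.
Row 5 reduces to 0 = -3/2, a contradiction. The system is inconsistent.

no solution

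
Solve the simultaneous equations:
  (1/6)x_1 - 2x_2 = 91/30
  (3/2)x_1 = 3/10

x_1 = 1/5, x_2 = -3/2

Row-reduce the augmented matrix:
R1 ← R1 / (1/6).
R2 ← R2 − 3/2·R1.
R2 ← R2 / (18).
R1 ← R1 + 12·R2.
Reading off the reduced rows gives x_1 = 1/5, x_2 = -3/2.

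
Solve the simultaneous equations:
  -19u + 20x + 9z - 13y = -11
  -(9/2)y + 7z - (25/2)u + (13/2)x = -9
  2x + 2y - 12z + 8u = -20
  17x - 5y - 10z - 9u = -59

no solution

Row-reduce:
R1 ← R1 / (20).
R2 ← R2 − 13/2·R1.
R3 ← R3 − 2·R1.
R4 ← R4 − 17·R1.
R2 ← R2 / (-11/40).
R1 ← R1 + 13/20·R2.
R3 ← R3 − 33/10·R2.
R4 ← R4 − 121/20·R2.
R3 ← R3 / (36).
R1 ← R1 + 101/11·R3.
R2 ← R2 + 163/11·R3.
R4 ← R4 − 72·R3.
Row 4 reduces to 0 = -1, a contradiction. The system is inconsistent.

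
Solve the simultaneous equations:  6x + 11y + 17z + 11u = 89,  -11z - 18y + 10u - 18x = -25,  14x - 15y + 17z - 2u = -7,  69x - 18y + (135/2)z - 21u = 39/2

no solution

Row-reduce:
R1 ← R1 / (6).
R2 ← R2 + 18·R1.
R3 ← R3 − 14·R1.
R4 ← R4 − 69·R1.
R2 ← R2 / (15).
R1 ← R1 − 11/6·R2.
R3 ← R3 + 122/3·R2.
R4 ← R4 + 289/2·R2.
R3 ← R3 / (772/9).
R1 ← R1 + 37/18·R3.
R2 ← R2 − 8/3·R3.
R4 ← R4 − 772/3·R3.
Row 4 reduces to 0 = 3, a contradiction. The system is inconsistent.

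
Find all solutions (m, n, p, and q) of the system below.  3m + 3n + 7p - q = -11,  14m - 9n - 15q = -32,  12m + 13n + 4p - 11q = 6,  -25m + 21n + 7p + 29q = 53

Row-reduce:
R1 ← R1 / (3).
R2 ← R2 − 14·R1.
R3 ← R3 − 12·R1.
R4 ← R4 + 25·R1.
R2 ← R2 / (-23).
R1 ← R1 − 1·R2.
R3 ← R3 − 1·R2.
R4 ← R4 − 46·R2.
R3 ← R3 / (-1754/69).
R1 ← R1 − 21/23·R3.
R2 ← R2 − 98/69·R3.
Rank is 3 with 4 unknowns, leaving q free.

infinitely many solutions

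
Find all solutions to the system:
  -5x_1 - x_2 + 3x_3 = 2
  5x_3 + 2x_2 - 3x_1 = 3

infinitely many solutions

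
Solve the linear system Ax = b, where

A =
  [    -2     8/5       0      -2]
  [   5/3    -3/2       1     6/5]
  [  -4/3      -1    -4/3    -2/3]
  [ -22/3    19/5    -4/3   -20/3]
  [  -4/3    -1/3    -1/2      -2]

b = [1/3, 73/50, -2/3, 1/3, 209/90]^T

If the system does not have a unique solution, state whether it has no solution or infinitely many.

x_1 = 3/2, x_2 = -2/3, x_3 = 3/5, x_4 = -11/5

Row-reduce the augmented matrix:
R1 ← R1 / (-2).
R2 ← R2 − 5/3·R1.
R3 ← R3 + 4/3·R1.
R4 ← R4 + 22/3·R1.
R5 ← R5 + 4/3·R1.
R2 ← R2 / (-1/6).
R1 ← R1 + 4/5·R2.
R3 ← R3 + 31/15·R2.
R4 ← R4 + 31/15·R2.
R5 ← R5 + 7/5·R2.
R3 ← R3 / (-206/15).
R1 ← R1 + 24/5·R3.
R2 ← R2 + 6·R3.
R4 ← R4 + 206/15·R3.
R5 ← R5 + 89/10·R3.
Swap R4 and R5.
R4 ← R4 / (-287/309).
R1 ← R1 − 507/515·R4.
R2 ← R2 + 2/103·R4.
R3 ← R3 + 242/515·R4.
R5 reduces to 0 = 0, so the extra equation is consistent.
Reading off the reduced rows gives x_1 = 3/2, x_2 = -2/3, x_3 = 3/5, x_4 = -11/5.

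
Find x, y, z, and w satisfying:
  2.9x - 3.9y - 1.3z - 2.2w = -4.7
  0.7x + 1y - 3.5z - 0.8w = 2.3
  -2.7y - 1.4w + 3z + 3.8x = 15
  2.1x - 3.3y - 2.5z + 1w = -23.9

x = 4, y = 6, z = 3, w = -5

Row-reduce the augmented matrix:
R1 ← R1 / (29/10).
R2 ← R2 − 7/10·R1.
R3 ← R3 − 19/5·R1.
R4 ← R4 − 21/10·R1.
R2 ← R2 / (563/290).
R1 ← R1 + 39/29·R2.
R3 ← R3 − 699/290·R2.
R4 ← R4 + 69/145·R2.
R3 ← R3 / (24376/2815).
R1 ← R1 + 1495/563·R3.
R2 ← R2 + 924/563·R3.
R4 ← R4 + 6586/2815·R3.
R4 ← R4 / (91959/30470).
R1 ← R1 + 4727/12188·R4.
R2 ← R2 − 57/277·R4.
R3 ← R3 − 2557/12188·R4.
Reading off the reduced rows gives x = 4, y = 6, z = 3, w = -5.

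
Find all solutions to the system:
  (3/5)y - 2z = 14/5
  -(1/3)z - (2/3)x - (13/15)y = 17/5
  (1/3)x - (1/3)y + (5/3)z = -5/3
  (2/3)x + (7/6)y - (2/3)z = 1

Row-reduce:
Swap R1 and R2.
R1 ← R1 / (-2/3).
R3 ← R3 − 1/3·R1.
R4 ← R4 − 2/3·R1.
R2 ← R2 / (3/5).
R1 ← R1 − 13/10·R2.
R3 ← R3 + 23/30·R2.
R4 ← R4 − 3/10·R2.
R3 ← R3 / (-19/18).
R1 ← R1 − 29/6·R3.
R2 ← R2 + 10/3·R3.
Row 4 reduces to 0 = 3, a contradiction. The system is inconsistent.

no solution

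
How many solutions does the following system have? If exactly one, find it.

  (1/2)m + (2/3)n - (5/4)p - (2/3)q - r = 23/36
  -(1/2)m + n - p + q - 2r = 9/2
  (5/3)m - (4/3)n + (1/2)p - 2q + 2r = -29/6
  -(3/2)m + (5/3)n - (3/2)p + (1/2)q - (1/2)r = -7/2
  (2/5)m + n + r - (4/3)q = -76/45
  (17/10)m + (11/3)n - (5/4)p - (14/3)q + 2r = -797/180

Row-reduce the augmented matrix:
R1 ← R1 / (1/2).
R2 ← R2 + 1/2·R1.
R3 ← R3 − 5/3·R1.
R4 ← R4 + 3/2·R1.
R5 ← R5 − 2/5·R1.
R6 ← R6 − 17/10·R1.
R2 ← R2 / (5/3).
R1 ← R1 − 4/3·R2.
R3 ← R3 + 32/9·R2.
R4 ← R4 − 11/3·R2.
R5 ← R5 − 7/15·R2.
R6 ← R6 − 7/5·R2.
R3 ← R3 / (-2/15).
R1 ← R1 + 7/10·R3.
R2 ← R2 + 27/20·R3.
R4 ← R4 + 3/10·R3.
R5 ← R5 − 163/100·R3.
R6 ← R6 − 489/100·R3.
R4 ← R4 / (-13/3).
R1 ← R1 + 13/2·R4.
R2 ← R2 + 37/4·R4.
R3 ← R3 + 7·R4.
R5 ← R5 − 631/60·R4.
R6 ← R6 − 631/20·R4.
R5 ← R5 / (1533/520).
R1 ← R1 + 9/4·R5.
R2 ← R2 + 285/104·R5.
R3 ← R3 + 23/26·R5.
R4 ← R4 + 33/26·R5.
R6 ← R6 − 4599/520·R5.
R6 reduces to 0 = 0, so the extra equation is consistent.
Reading off the reduced rows gives m = 3, n = 2, p = 3, q = 5/3, r = -8/3.

m = 3, n = 2, p = 3, q = 5/3, r = -8/3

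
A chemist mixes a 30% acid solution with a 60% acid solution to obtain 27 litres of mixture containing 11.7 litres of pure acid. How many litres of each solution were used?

Let a = litres of solution A, b = litres of solution B.
  a + b = 27
  (3/10)a + (3/5)b = 117/10
Row-reduce the augmented matrix:
R2 ← R2 − 3/10·R1.
R2 ← R2 / (3/10).
R1 ← R1 − 1·R2.
Reading off the reduced rows gives a = 15, b = 12.

litres of solution A: 15, litres of solution B: 12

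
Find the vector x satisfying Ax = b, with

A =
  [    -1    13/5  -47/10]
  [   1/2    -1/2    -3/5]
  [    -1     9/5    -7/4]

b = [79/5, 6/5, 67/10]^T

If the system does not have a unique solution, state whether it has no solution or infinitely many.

infinitely many solutions

Row-reduce:
R1 ← R1 / (-1).
R2 ← R2 − 1/2·R1.
R3 ← R3 + 1·R1.
R2 ← R2 / (4/5).
R1 ← R1 + 13/5·R2.
R3 ← R3 + 4/5·R2.
Rank is 2 with 3 unknowns, leaving x_3 free.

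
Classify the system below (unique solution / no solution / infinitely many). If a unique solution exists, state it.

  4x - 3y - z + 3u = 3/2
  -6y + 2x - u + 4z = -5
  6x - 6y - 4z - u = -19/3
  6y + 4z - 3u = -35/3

x = -5/3, y = -1/2, z = -2/3, u = 2

Row-reduce the augmented matrix:
R1 ← R1 / (4).
R2 ← R2 − 2·R1.
R3 ← R3 − 6·R1.
R2 ← R2 / (-9/2).
R1 ← R1 + 3/4·R2.
R3 ← R3 + 3/2·R2.
R4 ← R4 − 6·R2.
R3 ← R3 / (-4).
R1 ← R1 + 1·R3.
R2 ← R2 + 1·R3.
R4 ← R4 − 10·R3.
R4 ← R4 / (-18).
R1 ← R1 − 7/3·R4.
R2 ← R2 − 31/18·R4.
R3 ← R3 − 7/6·R4.
Reading off the reduced rows gives x = -5/3, y = -1/2, z = -2/3, u = 2.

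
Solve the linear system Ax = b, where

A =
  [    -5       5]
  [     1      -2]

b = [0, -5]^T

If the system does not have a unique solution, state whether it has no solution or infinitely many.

x_1 = 5, x_2 = 5

From equation 2: x_1 = -5 + 2·x_2.
Substitute into equation 1 and solve: x_2 = 5.
Then x_1 = 5.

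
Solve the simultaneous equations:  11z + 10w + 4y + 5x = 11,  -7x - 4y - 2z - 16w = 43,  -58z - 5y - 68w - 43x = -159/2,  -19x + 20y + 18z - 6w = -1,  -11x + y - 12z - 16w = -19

no solution

Row-reduce:
R1 ← R1 / (5).
R2 ← R2 + 7·R1.
R3 ← R3 + 43·R1.
R4 ← R4 + 19·R1.
R5 ← R5 + 11·R1.
R2 ← R2 / (8/5).
R1 ← R1 − 4/5·R2.
R3 ← R3 − 147/5·R2.
R4 ← R4 − 176/5·R2.
R5 ← R5 − 49/5·R2.
R3 ← R3 / (-1677/8).
R1 ← R1 + 9/2·R3.
R2 ← R2 − 67/8·R3.
R4 ← R4 + 235·R3.
R5 ← R5 + 559/8·R3.
R4 ← R4 / (8174/559).
R1 ← R1 − 1020/559·R4.
R2 ← R2 − 524/559·R4.
R3 ← R3 + 146/559·R4.
Row 5 reduces to 0 = 1/6, a contradiction. The system is inconsistent.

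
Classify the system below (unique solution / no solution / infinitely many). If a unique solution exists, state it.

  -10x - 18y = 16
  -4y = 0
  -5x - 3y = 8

x = -8/5, y = 0

Row-reduce the augmented matrix:
R1 ← R1 / (-10).
R3 ← R3 + 5·R1.
R2 ← R2 / (-4).
R1 ← R1 − 9/5·R2.
R3 ← R3 − 6·R2.
R3 reduces to 0 = 0, so the extra equation is consistent.
Reading off the reduced rows gives x = -8/5, y = 0.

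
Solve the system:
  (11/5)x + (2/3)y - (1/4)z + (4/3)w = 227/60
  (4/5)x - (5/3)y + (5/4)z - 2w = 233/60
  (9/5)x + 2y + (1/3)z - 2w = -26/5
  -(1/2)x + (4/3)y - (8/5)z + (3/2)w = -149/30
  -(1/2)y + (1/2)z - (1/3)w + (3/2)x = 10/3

no solution

Row-reduce:
R1 ← R1 / (11/5).
R2 ← R2 − 4/5·R1.
R3 ← R3 − 9/5·R1.
R4 ← R4 + 1/2·R1.
R5 ← R5 − 3/2·R1.
R2 ← R2 / (-21/11).
R1 ← R1 − 10/33·R2.
R3 ← R3 − 16/11·R2.
R4 ← R4 − 49/33·R2.
R5 ← R5 + 21/22·R2.
R3 ← R3 / (131/84).
R1 ← R1 − 25/252·R3.
R2 ← R2 + 59/84·R3.
R4 ← R4 + 221/360·R3.
R4 ← R4 / (-73979/35370).
R1 ← R1 − 1870/3537·R4.
R2 ← R2 + 1112/1179·R4.
R3 ← R3 + 1256/393·R4.
Row 5 reduces to 0 = -1/2, a contradiction. The system is inconsistent.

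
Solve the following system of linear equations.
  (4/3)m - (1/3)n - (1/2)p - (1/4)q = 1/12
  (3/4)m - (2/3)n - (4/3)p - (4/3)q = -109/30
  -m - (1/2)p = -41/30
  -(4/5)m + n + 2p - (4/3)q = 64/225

Row-reduce the augmented matrix:
R1 ← R1 / (4/3).
R2 ← R2 − 3/4·R1.
R3 ← R3 + 1·R1.
R4 ← R4 + 4/5·R1.
R2 ← R2 / (-23/48).
R1 ← R1 + 1/4·R2.
R3 ← R3 + 1/4·R2.
R4 ← R4 − 4/5·R2.
R3 ← R3 / (-15/46).
R1 ← R1 − 4/23·R3.
R2 ← R2 − 101/46·R3.
R4 ← R4 + 13/230·R3.
R4 ← R4 / (-71/20).
R1 ← R1 − 2/3·R4.
R2 ← R2 − 65/12·R4.
R3 ← R3 + 4/3·R4.
Reading off the reduced rows gives m = 6/5, n = 14/5, p = 1/3, q = 5/3.

m = 6/5, n = 14/5, p = 1/3, q = 5/3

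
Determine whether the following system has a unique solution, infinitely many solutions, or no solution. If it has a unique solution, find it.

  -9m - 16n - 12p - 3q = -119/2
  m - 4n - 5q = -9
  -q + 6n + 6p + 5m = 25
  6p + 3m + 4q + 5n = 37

no solution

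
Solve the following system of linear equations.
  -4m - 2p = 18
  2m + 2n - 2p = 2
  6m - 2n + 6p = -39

no solution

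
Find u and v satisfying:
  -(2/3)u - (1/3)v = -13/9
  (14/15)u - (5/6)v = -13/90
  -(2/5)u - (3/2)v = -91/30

u = 4/3, v = 5/3

Row-reduce the augmented matrix:
R1 ← R1 / (-2/3).
R2 ← R2 − 14/15·R1.
R3 ← R3 + 2/5·R1.
R2 ← R2 / (-13/10).
R1 ← R1 − 1/2·R2.
R3 ← R3 + 13/10·R2.
R3 reduces to 0 = 0, so the extra equation is consistent.
Reading off the reduced rows gives u = 4/3, v = 5/3.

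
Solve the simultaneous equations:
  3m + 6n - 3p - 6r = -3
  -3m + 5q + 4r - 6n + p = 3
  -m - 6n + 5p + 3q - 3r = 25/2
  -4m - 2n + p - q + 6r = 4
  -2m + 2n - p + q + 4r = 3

Row-reduce the augmented matrix:
R1 ← R1 / (3).
R2 ← R2 + 3·R1.
R3 ← R3 + 1·R1.
R4 ← R4 + 4·R1.
R5 ← R5 + 2·R1.
Swap R2 and R3.
R2 ← R2 / (-4).
R1 ← R1 − 2·R2.
R4 ← R4 − 6·R2.
R5 ← R5 − 6·R2.
R3 ← R3 / (-2).
R1 ← R1 − 1·R3.
R2 ← R2 + 1·R3.
R4 ← R4 − 3·R3.
R5 ← R5 − 3·R3.
R4 ← R4 / (11).
R1 ← R1 − 4·R4.
R2 ← R2 + 13/4·R4.
R3 ← R3 + 5/2·R4.
R5 ← R5 − 13·R4.
R5 ← R5 / (47/11).
R1 ← R1 + 21/22·R5.
R2 ← R2 + 127/88·R5.
R3 ← R3 + 81/44·R5.
R4 ← R4 + 25/22·R5.
Reading off the reduced rows gives m = -2, n = 3/2, p = 3, q = 1, r = -1/2.

m = -2, n = 3/2, p = 3, q = 1, r = -1/2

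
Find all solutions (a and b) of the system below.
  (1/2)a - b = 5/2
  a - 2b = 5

infinitely many solutions

Row-reduce:
R1 ← R1 / (1/2).
R2 ← R2 − 1·R1.
Rank is 1 with 2 unknowns, leaving b free.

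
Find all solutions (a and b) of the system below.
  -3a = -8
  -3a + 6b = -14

a = 8/3, b = -1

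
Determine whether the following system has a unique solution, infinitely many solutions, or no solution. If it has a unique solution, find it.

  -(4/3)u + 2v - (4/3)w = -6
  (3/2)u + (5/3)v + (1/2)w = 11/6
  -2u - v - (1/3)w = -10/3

u = 2, v = -1, w = 1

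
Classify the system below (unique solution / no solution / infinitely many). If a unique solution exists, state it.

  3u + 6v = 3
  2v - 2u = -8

u = 3, v = -1

Row-reduce the augmented matrix:
R1 ← R1 / (3).
R2 ← R2 + 2·R1.
R2 ← R2 / (6).
R1 ← R1 − 2·R2.
Reading off the reduced rows gives u = 3, v = -1.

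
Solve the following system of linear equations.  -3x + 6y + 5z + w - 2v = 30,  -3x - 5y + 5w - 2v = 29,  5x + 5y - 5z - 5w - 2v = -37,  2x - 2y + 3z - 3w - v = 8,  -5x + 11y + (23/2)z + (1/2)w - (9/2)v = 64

Row-reduce:
R1 ← R1 / (-3).
R2 ← R2 + 3·R1.
R3 ← R3 − 5·R1.
R4 ← R4 − 2·R1.
R5 ← R5 + 5·R1.
R2 ← R2 / (-11).
R1 ← R1 + 2·R2.
R3 ← R3 − 15·R2.
R4 ← R4 − 2·R2.
R5 ← R5 − 1·R2.
R3 ← R3 / (-115/33).
R1 ← R1 + 25/33·R3.
R2 ← R2 − 5/11·R3.
R4 ← R4 − 179/33·R3.
R5 ← R5 − 179/66·R3.
R4 ← R4 / (39/23).
R1 ← R1 + 35/23·R4.
R2 ← R2 + 2/23·R4.
R3 ← R3 + 14/23·R4.
R5 ← R5 − 39/46·R4.
Rank is 4 with 5 unknowns, leaving v free.

infinitely many solutions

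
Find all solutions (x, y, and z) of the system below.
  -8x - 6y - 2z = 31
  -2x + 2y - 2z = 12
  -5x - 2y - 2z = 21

no solution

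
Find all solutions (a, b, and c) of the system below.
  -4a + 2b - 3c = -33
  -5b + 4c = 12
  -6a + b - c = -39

Row-reduce the augmented matrix:
R1 ← R1 / (-4).
R3 ← R3 + 6·R1.
R2 ← R2 / (-5).
R1 ← R1 + 1/2·R2.
R3 ← R3 + 2·R2.
R3 ← R3 / (19/10).
R1 ← R1 − 7/20·R3.
R2 ← R2 + 4/5·R3.
Reading off the reduced rows gives a = 6, b = 0, c = 3.

a = 6, b = 0, c = 3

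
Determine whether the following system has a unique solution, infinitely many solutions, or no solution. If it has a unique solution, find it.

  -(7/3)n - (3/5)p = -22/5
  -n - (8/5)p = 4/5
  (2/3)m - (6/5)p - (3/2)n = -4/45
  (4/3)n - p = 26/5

m = 5/3, n = 12/5, p = -2

Row-reduce the augmented matrix:
Swap R1 and R3.
R1 ← R1 / (2/3).
R2 ← R2 / (-1).
R1 ← R1 + 9/4·R2.
R3 ← R3 + 7/3·R2.
R4 ← R4 − 4/3·R2.
R3 ← R3 / (47/15).
R1 ← R1 − 9/5·R3.
R2 ← R2 − 8/5·R3.
R4 ← R4 + 47/15·R3.
R4 reduces to 0 = 0, so the extra equation is consistent.
Reading off the reduced rows gives m = 5/3, n = 12/5, p = -2.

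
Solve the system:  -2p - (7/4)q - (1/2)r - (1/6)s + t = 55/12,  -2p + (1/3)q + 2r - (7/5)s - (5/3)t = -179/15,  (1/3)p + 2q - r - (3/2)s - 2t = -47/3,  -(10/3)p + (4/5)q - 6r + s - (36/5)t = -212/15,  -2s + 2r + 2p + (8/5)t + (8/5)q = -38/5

no solution

Row-reduce:
R1 ← R1 / (-2).
R2 ← R2 + 2·R1.
R3 ← R3 − 1/3·R1.
R4 ← R4 + 10/3·R1.
R5 ← R5 − 2·R1.
R2 ← R2 / (25/12).
R1 ← R1 − 7/8·R2.
R3 ← R3 − 41/24·R2.
R4 ← R4 − 223/60·R2.
R5 ← R5 + 3/20·R2.
R3 ← R3 / (-47/15).
R1 ← R1 + 4/5·R3.
R2 ← R2 − 6/5·R3.
R4 ← R4 + 722/75·R3.
R5 ← R5 − 42/25·R3.
R4 ← R4 / (89266/17625).
R1 ← R1 − 1723/2350·R4.
R2 ← R2 + 928/1175·R4.
R3 ← R3 − 581/3525·R4.
R5 ← R5 + 44633/17625·R4.
Row 5 reduces to 0 = 1, a contradiction. The system is inconsistent.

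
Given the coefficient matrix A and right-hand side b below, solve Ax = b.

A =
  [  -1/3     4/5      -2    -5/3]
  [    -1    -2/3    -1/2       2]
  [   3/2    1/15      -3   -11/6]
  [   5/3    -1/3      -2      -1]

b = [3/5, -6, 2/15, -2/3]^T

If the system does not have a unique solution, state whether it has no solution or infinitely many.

Row-reduce:
R1 ← R1 / (-1/3).
R2 ← R2 + 1·R1.
R3 ← R3 − 3/2·R1.
R4 ← R4 − 5/3·R1.
R2 ← R2 / (-46/15).
R1 ← R1 + 12/5·R2.
R3 ← R3 − 11/3·R2.
R4 ← R4 − 11/3·R2.
R3 ← R3 / (-499/92).
R1 ← R1 − 39/23·R3.
R2 ← R2 + 165/92·R3.
R4 ← R4 + 499/92·R3.
Row 4 reduces to 0 = -1/2, a contradiction. The system is inconsistent.

no solution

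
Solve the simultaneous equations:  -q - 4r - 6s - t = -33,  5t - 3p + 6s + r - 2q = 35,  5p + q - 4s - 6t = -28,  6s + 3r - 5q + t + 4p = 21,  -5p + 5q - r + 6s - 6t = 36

p = 1, q = 3, r = -2, s = 6, t = 2

Row-reduce the augmented matrix:
Swap R1 and R2.
R1 ← R1 / (-3).
R3 ← R3 − 5·R1.
R4 ← R4 − 4·R1.
R5 ← R5 + 5·R1.
R2 ← R2 / (-1).
R1 ← R1 − 2/3·R2.
R3 ← R3 + 7/3·R2.
R4 ← R4 + 23/3·R2.
R5 ← R5 − 25/3·R2.
R3 ← R3 / (11).
R1 ← R1 + 3·R3.
R2 ← R2 − 4·R3.
R4 ← R4 − 35·R3.
R5 ← R5 + 36·R3.
R4 ← R4 / (-40/11).
R1 ← R1 + 6/11·R4.
R2 ← R2 + 14/11·R4.
R3 ← R3 − 20/11·R4.
R5 ← R5 − 126/11·R4.
R5 ← R5 / (-88/15).
R1 ← R1 + 17/15·R5.
R2 ← R2 + 13/15·R5.
R3 ← R3 − 2/3·R5.
R4 ← R4 + 2/15·R5.
Reading off the reduced rows gives p = 1, q = 3, r = -2, s = 6, t = 2.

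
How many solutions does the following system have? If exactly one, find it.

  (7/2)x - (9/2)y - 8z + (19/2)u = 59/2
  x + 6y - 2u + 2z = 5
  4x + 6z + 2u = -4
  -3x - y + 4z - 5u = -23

infinitely many solutions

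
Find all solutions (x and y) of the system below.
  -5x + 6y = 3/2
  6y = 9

Row-reduce the augmented matrix:
R1 ← R1 / (-5).
R2 ← R2 / (6).
R1 ← R1 + 6/5·R2.
Reading off the reduced rows gives x = 3/2, y = 3/2.

x = 3/2, y = 3/2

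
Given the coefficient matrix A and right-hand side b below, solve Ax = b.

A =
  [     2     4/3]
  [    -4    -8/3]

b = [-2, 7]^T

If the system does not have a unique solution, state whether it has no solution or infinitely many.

no solution

Row-reduce:
R1 ← R1 / (2).
R2 ← R2 + 4·R1.
Row 2 reduces to 0 = 3, a contradiction. The system is inconsistent.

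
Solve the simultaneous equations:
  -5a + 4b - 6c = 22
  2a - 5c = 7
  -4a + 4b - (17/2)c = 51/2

Row-reduce:
R1 ← R1 / (-5).
R2 ← R2 − 2·R1.
R3 ← R3 + 4·R1.
R2 ← R2 / (8/5).
R1 ← R1 + 4/5·R2.
R3 ← R3 − 4/5·R2.
Rank is 2 with 3 unknowns, leaving c free.

infinitely many solutions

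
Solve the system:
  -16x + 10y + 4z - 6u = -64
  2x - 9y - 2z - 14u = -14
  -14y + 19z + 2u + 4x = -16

infinitely many solutions

Row-reduce:
R1 ← R1 / (-16).
R2 ← R2 − 2·R1.
R3 ← R3 − 4·R1.
R2 ← R2 / (-31/4).
R1 ← R1 + 5/8·R2.
R3 ← R3 + 23/2·R2.
R3 ← R3 / (689/31).
R1 ← R1 + 4/31·R3.
R2 ← R2 − 6/31·R3.
Rank is 3 with 4 unknowns, leaving u free.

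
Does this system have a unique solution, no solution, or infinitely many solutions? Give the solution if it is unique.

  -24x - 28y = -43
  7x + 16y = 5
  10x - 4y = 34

Row-reduce:
R1 ← R1 / (-24).
R2 ← R2 − 7·R1.
R3 ← R3 − 10·R1.
R2 ← R2 / (47/6).
R1 ← R1 − 7/6·R2.
R3 ← R3 + 47/3·R2.
Row 3 reduces to 0 = 1, a contradiction. The system is inconsistent.

no solution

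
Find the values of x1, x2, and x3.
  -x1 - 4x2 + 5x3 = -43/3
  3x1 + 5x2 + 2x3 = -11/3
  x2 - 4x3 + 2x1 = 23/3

x1 = -4/3, x2 = 1, x3 = -7/3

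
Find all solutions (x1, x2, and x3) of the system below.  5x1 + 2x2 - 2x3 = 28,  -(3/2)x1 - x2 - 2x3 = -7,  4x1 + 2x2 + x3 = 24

Row-reduce:
R1 ← R1 / (5).
R2 ← R2 + 3/2·R1.
R3 ← R3 − 4·R1.
R2 ← R2 / (-2/5).
R1 ← R1 − 2/5·R2.
R3 ← R3 − 2/5·R2.
Row 3 reduces to 0 = 3, a contradiction. The system is inconsistent.

no solution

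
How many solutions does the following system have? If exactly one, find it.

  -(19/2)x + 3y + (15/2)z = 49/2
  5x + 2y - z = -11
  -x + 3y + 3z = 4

Row-reduce:
R1 ← R1 / (-19/2).
R2 ← R2 − 5·R1.
R3 ← R3 + 1·R1.
R2 ← R2 / (68/19).
R1 ← R1 + 6/19·R2.
R3 ← R3 − 51/19·R2.
Rank is 2 with 3 unknowns, leaving z free.

infinitely many solutions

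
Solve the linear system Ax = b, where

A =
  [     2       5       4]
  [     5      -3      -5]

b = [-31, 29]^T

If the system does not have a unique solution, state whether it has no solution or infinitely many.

Row-reduce:
R1 ← R1 / (2).
R2 ← R2 − 5·R1.
R2 ← R2 / (-31/2).
R1 ← R1 − 5/2·R2.
Rank is 2 with 3 unknowns, leaving x_3 free.

infinitely many solutions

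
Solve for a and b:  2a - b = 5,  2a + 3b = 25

From equation 1: b = -5 + 2·a.
Substitute into equation 2 and solve: a = 5.
Then b = 5.

a = 5, b = 5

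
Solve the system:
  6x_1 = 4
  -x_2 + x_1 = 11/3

x_1 = 2/3, x_2 = -3

From equation 2: x_1 = 11/3 + x_2.
Substitute into equation 1 and solve: x_2 = -3.
Then x_1 = 2/3.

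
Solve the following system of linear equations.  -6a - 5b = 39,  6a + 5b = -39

infinitely many solutions

Row-reduce:
R1 ← R1 / (-6).
R2 ← R2 − 6·R1.
Rank is 1 with 2 unknowns, leaving b free.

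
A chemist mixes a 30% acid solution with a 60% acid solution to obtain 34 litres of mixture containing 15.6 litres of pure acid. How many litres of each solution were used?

Let a = litres of solution A, b = litres of solution B.
  a + b = 34
  (3/10)a + (3/5)b = 78/5
From equation 1: a = 34 − b.
Substitute into equation 2 and solve: b = 18.
Then a = 16.

litres of solution A: 16, litres of solution B: 18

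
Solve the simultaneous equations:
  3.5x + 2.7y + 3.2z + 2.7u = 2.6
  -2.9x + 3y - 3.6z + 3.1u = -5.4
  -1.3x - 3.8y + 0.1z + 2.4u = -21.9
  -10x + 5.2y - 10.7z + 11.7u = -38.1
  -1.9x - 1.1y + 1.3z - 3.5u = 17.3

Row-reduce the augmented matrix:
R1 ← R1 / (7/2).
R2 ← R2 + 29/10·R1.
R3 ← R3 + 13/10·R1.
R4 ← R4 + 10·R1.
R5 ← R5 + 19/10·R1.
R2 ← R2 / (1833/350).
R1 ← R1 − 27/35·R2.
R3 ← R3 + 979/350·R2.
R4 ← R4 − 452/35·R2.
R5 ← R5 − 64/175·R2.
R3 ← R3 / (14333/18330).
R1 ← R1 − 644/611·R3.
R2 ← R2 + 332/1833·R3.
R4 ← R4 − 14333/18330·R3.
R5 ← R5 − 11377/3666·R3.
Swap R4 and R5.
R4 ← R4 / (-780449/28666).
R1 ← R1 + 121027/14333·R4.
R2 ← R2 − 35368/14333·R4.
R3 ← R3 − 114625/14333·R4.
R5 reduces to 0 = 0, so the extra equation is consistent.
Reading off the reduced rows gives x = -2, y = 4, z = 3, u = -4.

x = -2, y = 4, z = 3, u = -4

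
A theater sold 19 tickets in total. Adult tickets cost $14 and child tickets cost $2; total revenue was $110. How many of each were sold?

adult tickets: 6, child tickets: 13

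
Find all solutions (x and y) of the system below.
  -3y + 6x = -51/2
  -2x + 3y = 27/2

x = -3, y = 5/2

Row-reduce the augmented matrix:
R1 ← R1 / (6).
R2 ← R2 + 2·R1.
R2 ← R2 / (2).
R1 ← R1 + 1/2·R2.
Reading off the reduced rows gives x = -3, y = 5/2.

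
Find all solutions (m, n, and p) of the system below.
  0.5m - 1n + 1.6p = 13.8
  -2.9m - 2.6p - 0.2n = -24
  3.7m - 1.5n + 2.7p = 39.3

m = 6, n = -6, p = 3

Row-reduce the augmented matrix:
R1 ← R1 / (1/2).
R2 ← R2 + 29/10·R1.
R3 ← R3 − 37/10·R1.
R2 ← R2 / (-6).
R1 ← R1 + 2·R2.
R3 ← R3 − 59/10·R2.
R3 ← R3 / (-3857/1500).
R1 ← R1 − 73/75·R3.
R2 ← R2 + 167/150·R3.
Reading off the reduced rows gives m = 6, n = -6, p = 3.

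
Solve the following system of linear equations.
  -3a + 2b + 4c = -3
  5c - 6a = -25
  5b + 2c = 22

Row-reduce the augmented matrix:
R1 ← R1 / (-3).
R2 ← R2 + 6·R1.
R2 ← R2 / (-4).
R1 ← R1 + 2/3·R2.
R3 ← R3 − 5·R2.
R3 ← R3 / (-7/4).
R1 ← R1 + 5/6·R3.
R2 ← R2 − 3/4·R3.
Reading off the reduced rows gives a = 5, b = 4, c = 1.

a = 5, b = 4, c = 1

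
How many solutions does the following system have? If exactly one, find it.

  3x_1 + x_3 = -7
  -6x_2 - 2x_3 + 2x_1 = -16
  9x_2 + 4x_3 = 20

Row-reduce:
R1 ← R1 / (3).
R2 ← R2 − 2·R1.
R2 ← R2 / (-6).
R3 ← R3 − 9·R2.
Row 3 reduces to 0 = 3, a contradiction. The system is inconsistent.

no solution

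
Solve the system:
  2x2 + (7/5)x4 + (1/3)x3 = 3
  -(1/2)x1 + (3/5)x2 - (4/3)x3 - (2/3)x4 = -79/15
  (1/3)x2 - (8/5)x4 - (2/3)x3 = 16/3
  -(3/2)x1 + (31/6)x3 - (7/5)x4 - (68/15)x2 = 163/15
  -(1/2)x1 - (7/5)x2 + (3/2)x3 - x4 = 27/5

Row-reduce the augmented matrix:
Swap R1 and R2.
R1 ← R1 / (-1/2).
R4 ← R4 + 3/2·R1.
R5 ← R5 + 1/2·R1.
R2 ← R2 / (2).
R1 ← R1 + 6/5·R2.
R3 ← R3 − 1/3·R2.
R4 ← R4 + 19/3·R2.
R5 ← R5 + 2·R2.
R3 ← R3 / (-13/18).
R1 ← R1 − 43/15·R3.
R2 ← R2 − 1/6·R3.
R4 ← R4 − 92/9·R3.
R5 ← R5 − 19/6·R3.
R4 ← R4 / (-2719/130).
R1 ← R1 + 4976/975·R4.
R2 ← R2 − 18/65·R4.
R3 ← R3 − 33/13·R4.
R5 ← R5 + 2719/390·R4.
R5 reduces to 0 = 0, so the extra equation is consistent.
Reading off the reduced rows gives x1 = 6, x2 = 4, x3 = 6, x4 = -5.

x1 = 6, x2 = 4, x3 = 6, x4 = -5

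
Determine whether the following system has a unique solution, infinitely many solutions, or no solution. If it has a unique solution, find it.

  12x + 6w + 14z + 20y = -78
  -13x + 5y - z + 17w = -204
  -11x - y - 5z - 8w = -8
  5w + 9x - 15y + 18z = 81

x = 6, y = -5, z = -1, w = -6

Row-reduce the augmented matrix:
R1 ← R1 / (12).
R2 ← R2 + 13·R1.
R3 ← R3 + 11·R1.
R4 ← R4 − 9·R1.
R2 ← R2 / (80/3).
R1 ← R1 − 5/3·R2.
R3 ← R3 − 52/3·R2.
R4 ← R4 + 30·R2.
R3 ← R3 / (-11/8).
R1 ← R1 − 9/32·R3.
R2 ← R2 − 17/32·R3.
R4 ← R4 − 375/16·R3.
R4 ← R4 / (-6073/22).
R1 ← R1 + 1013/220·R4.
R2 ← R2 + 1317/220·R4.
R3 ← R3 − 711/55·R4.
Reading off the reduced rows gives x = 6, y = -5, z = -1, w = -6.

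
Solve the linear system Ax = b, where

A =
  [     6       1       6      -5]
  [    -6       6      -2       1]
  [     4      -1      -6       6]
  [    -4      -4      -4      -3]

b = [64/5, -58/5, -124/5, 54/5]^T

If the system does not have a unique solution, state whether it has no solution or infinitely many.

x_1 = -1, x_2 = -2, x_3 = 9/5, x_4 = -2

Row-reduce the augmented matrix:
R1 ← R1 / (6).
R2 ← R2 + 6·R1.
R3 ← R3 − 4·R1.
R4 ← R4 + 4·R1.
R2 ← R2 / (7).
R1 ← R1 − 1/6·R2.
R3 ← R3 + 5/3·R2.
R4 ← R4 + 10/3·R2.
R3 ← R3 / (-190/21).
R1 ← R1 − 19/21·R3.
R2 ← R2 − 4/7·R3.
R4 ← R4 − 40/21·R3.
R4 ← R4 / (-123/19).
R1 ← R1 − 1/10·R4.
R2 ← R2 + 4/95·R4.
R3 ← R3 + 88/95·R4.
Reading off the reduced rows gives x_1 = -1, x_2 = -2, x_3 = 9/5, x_4 = -2.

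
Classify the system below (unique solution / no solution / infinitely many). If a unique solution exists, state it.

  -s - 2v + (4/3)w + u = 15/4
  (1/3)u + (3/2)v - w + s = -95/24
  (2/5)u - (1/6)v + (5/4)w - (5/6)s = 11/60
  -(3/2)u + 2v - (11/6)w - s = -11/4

Row-reduce the augmented matrix:
R2 ← R2 − 1/3·R1.
R3 ← R3 − 2/5·R1.
R4 ← R4 + 3/2·R1.
R2 ← R2 / (13/6).
R1 ← R1 + 2·R2.
R3 ← R3 − 19/30·R2.
R4 ← R4 + 1·R2.
R3 ← R3 / (41/36).
R2 ← R2 + 2/3·R3.
R4 ← R4 + 1/2·R3.
R4 ← R4 / (-11971/5330).
R1 ← R1 − 3/13·R4.
R2 ← R2 − 356/2665·R4.
R3 ← R3 + 1926/2665·R4.
Reading off the reduced rows gives u = -1, v = -9/4, w = 0, s = -1/4.

u = -1, v = -9/4, w = 0, s = -1/4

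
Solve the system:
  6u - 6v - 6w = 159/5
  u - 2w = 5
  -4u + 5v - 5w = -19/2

u = 2, v = -9/5, w = -3/2

Row-reduce the augmented matrix:
R1 ← R1 / (6).
R2 ← R2 − 1·R1.
R3 ← R3 + 4·R1.
R1 ← R1 + 1·R2.
R3 ← R3 − 1·R2.
R3 ← R3 / (-8).
R1 ← R1 + 2·R3.
R2 ← R2 + 1·R3.
Reading off the reduced rows gives u = 2, v = -9/5, w = -3/2.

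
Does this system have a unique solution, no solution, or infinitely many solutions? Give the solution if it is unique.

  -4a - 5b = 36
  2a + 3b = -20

Row-reduce the augmented matrix:
R1 ← R1 / (-4).
R2 ← R2 − 2·R1.
R2 ← R2 / (1/2).
R1 ← R1 − 5/4·R2.
Reading off the reduced rows gives a = -4, b = -4.

a = -4, b = -4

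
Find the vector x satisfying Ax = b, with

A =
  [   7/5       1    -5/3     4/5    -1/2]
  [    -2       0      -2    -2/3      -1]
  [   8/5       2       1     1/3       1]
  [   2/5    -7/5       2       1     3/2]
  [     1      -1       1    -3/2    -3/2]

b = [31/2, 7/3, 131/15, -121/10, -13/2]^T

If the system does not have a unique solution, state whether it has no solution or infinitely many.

Row-reduce the augmented matrix:
R1 ← R1 / (7/5).
R2 ← R2 + 2·R1.
R3 ← R3 − 8/5·R1.
R4 ← R4 − 2/5·R1.
R5 ← R5 − 1·R1.
R2 ← R2 / (10/7).
R1 ← R1 − 5/7·R2.
R3 ← R3 − 6/7·R2.
R4 ← R4 + 59/35·R2.
R5 ← R5 + 12/7·R2.
R3 ← R3 / (83/15).
R1 ← R1 − 1·R3.
R2 ← R2 + 46/15·R3.
R4 ← R4 + 202/75·R3.
R5 ← R5 + 46/15·R3.
R4 ← R4 / (5674/6225).
R1 ← R1 − 122/249·R4.
R2 ← R2 + 61/415·R4.
R3 ← R3 + 13/83·R4.
R5 ← R5 + 4931/2490·R4.
R5 ← R5 / (3743/22696).
R1 ← R1 + 1265/2837·R5.
R2 ← R2 − 4355/11348·R5.
R3 ← R3 − 7059/11348·R5.
R4 ← R4 − 11025/11348·R5.
Reading off the reduced rows gives x_1 = 4, x_2 = 3, x_3 = -6, x_4 = -2, x_5 = 3.

x_1 = 4, x_2 = 3, x_3 = -6, x_4 = -2, x_5 = 3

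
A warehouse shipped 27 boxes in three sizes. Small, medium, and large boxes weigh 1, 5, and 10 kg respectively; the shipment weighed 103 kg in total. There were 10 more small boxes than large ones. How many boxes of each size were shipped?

Let s = small boxes, m = medium boxes, l = large boxes.
  s + m + l = 27
  s + 5m + 10l = 103
  -l + s = 10
Row-reduce the augmented matrix:
R2 ← R2 − 1·R1.
R3 ← R3 − 1·R1.
R2 ← R2 / (4).
R1 ← R1 − 1·R2.
R3 ← R3 + 1·R2.
R3 ← R3 / (1/4).
R1 ← R1 + 5/4·R3.
R2 ← R2 − 9/4·R3.
Reading off the reduced rows gives s = 18, m = 1, l = 8.

small boxes: 18, medium boxes: 1, large boxes: 8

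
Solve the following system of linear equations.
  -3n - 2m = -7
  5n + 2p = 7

infinitely many solutions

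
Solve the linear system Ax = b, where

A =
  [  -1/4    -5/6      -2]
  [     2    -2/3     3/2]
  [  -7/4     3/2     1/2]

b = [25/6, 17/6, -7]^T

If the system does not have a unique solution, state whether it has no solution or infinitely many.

Row-reduce:
R1 ← R1 / (-1/4).
R2 ← R2 − 2·R1.
R3 ← R3 + 7/4·R1.
R2 ← R2 / (-22/3).
R1 ← R1 − 10/3·R2.
R3 ← R3 − 22/3·R2.
Rank is 2 with 3 unknowns, leaving x_3 free.

infinitely many solutions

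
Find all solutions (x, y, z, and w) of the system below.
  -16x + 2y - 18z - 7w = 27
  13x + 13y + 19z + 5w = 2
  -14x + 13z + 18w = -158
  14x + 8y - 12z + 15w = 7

Row-reduce the augmented matrix:
R1 ← R1 / (-16).
R2 ← R2 − 13·R1.
R3 ← R3 + 14·R1.
R4 ← R4 − 14·R1.
R2 ← R2 / (117/8).
R1 ← R1 + 1/8·R2.
R3 ← R3 + 7/4·R2.
R4 ← R4 − 39/4·R2.
R3 ← R3 / (3425/117).
R1 ← R1 − 136/117·R3.
R2 ← R2 − 35/117·R3.
R4 ← R4 + 92/3·R3.
R4 ← R4 / (118232/3425).
R1 ← R1 + 3583/6850·R4.
R2 ← R2 + 401/1370·R4.
R3 ← R3 − 2813/3425·R4.
Reading off the reduced rows gives x = 3, y = 2, z = -2, w = -5.

x = 3, y = 2, z = -2, w = -5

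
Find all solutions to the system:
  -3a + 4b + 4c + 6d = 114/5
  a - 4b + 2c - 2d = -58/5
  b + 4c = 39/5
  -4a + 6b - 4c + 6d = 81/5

Row-reduce the augmented matrix:
R1 ← R1 / (-3).
R2 ← R2 − 1·R1.
R4 ← R4 + 4·R1.
R2 ← R2 / (-8/3).
R1 ← R1 + 4/3·R2.
R3 ← R3 − 1·R2.
R4 ← R4 − 2/3·R2.
R3 ← R3 / (21/4).
R1 ← R1 + 3·R3.
R2 ← R2 + 5/4·R3.
R4 ← R4 + 17/2·R3.
R4 ← R4 / (-2).
R1 ← R1 + 2·R4.
Reading off the reduced rows gives a = 3, b = 3, c = 6/5, d = 5/2.

a = 3, b = 3, c = 6/5, d = 5/2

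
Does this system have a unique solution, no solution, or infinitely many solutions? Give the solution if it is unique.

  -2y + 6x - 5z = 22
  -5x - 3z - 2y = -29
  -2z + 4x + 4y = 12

x = 5, y = -1, z = 2

Row-reduce the augmented matrix:
R1 ← R1 / (6).
R2 ← R2 + 5·R1.
R3 ← R3 − 4·R1.
R2 ← R2 / (-11/3).
R1 ← R1 + 1/3·R2.
R3 ← R3 − 16/3·R2.
R3 ← R3 / (-100/11).
R1 ← R1 + 2/11·R3.
R2 ← R2 − 43/22·R3.
Reading off the reduced rows gives x = 5, y = -1, z = 2.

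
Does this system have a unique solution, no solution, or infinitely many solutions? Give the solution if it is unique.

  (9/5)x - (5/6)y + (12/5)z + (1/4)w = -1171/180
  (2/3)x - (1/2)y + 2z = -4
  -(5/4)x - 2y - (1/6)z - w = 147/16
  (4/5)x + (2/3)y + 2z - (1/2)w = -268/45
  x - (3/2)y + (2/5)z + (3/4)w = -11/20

x = -7/4, y = -7/3, z = -2, w = -2

Row-reduce the augmented matrix:
R1 ← R1 / (9/5).
R2 ← R2 − 2/3·R1.
R3 ← R3 + 5/4·R1.
R4 ← R4 − 4/5·R1.
R5 ← R5 − 1·R1.
R2 ← R2 / (-31/162).
R1 ← R1 + 25/54·R2.
R3 ← R3 + 557/216·R2.
R4 ← R4 − 28/27·R2.
R5 ← R5 + 28/27·R2.
R3 ← R3 / (-1253/93).
R1 ← R1 + 42/31·R3.
R2 ← R2 + 180/31·R3.
R4 ← R4 − 1078/155·R3.
R5 ← R5 + 1078/155·R3.
R4 ← R4 / (-6411/7160).
R1 ← R1 − 459/1432·R4.
R2 ← R2 − 1515/5012·R4.
R3 ← R3 + 627/20048·R4.
R5 ← R5 − 6411/7160·R4.
R5 reduces to 0 = 0, so the extra equation is consistent.
Reading off the reduced rows gives x = -7/4, y = -7/3, z = -2, w = -2.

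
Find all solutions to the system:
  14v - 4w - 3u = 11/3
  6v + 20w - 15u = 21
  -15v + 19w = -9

Row-reduce the augmented matrix:
R1 ← R1 / (-3).
R2 ← R2 + 15·R1.
R2 ← R2 / (-64).
R1 ← R1 + 14/3·R2.
R3 ← R3 + 15·R2.
R3 ← R3 / (77/8).
R1 ← R1 + 19/12·R3.
R2 ← R2 + 5/8·R3.
Reading off the reduced rows gives u = -3, v = -2/3, w = -1.

u = -3, v = -2/3, w = -1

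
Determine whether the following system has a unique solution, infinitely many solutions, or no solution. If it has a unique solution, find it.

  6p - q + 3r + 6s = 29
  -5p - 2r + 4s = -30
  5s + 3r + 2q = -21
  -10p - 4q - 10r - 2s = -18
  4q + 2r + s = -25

Row-reduce the augmented matrix:
R1 ← R1 / (6).
R2 ← R2 + 5·R1.
R4 ← R4 + 10·R1.
R2 ← R2 / (-5/6).
R1 ← R1 + 1/6·R2.
R3 ← R3 − 2·R2.
R4 ← R4 + 17/3·R2.
R5 ← R5 − 4·R2.
R3 ← R3 / (21/5).
R1 ← R1 − 2/5·R3.
R2 ← R2 + 3/5·R3.
R4 ← R4 + 42/5·R3.
R5 ← R5 − 22/5·R3.
Swap R4 and R5.
R4 ← R4 / (49/3).
R1 ← R1 + 10/3·R4.
R2 ← R2 + 7·R4.
R3 ← R3 − 19/3·R4.
R5 reduces to 0 = 0, so the extra equation is consistent.
Reading off the reduced rows gives p = 6, q = -5, r = -2, s = -1.

p = 6, q = -5, r = -2, s = -1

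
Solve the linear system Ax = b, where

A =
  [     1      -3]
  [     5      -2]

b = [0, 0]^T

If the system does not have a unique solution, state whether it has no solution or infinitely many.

x_1 = 0, x_2 = 0

Row-reduce the augmented matrix:
R2 ← R2 − 5·R1.
R2 ← R2 / (13).
R1 ← R1 + 3·R2.
Reading off the reduced rows gives x_1 = 0, x_2 = 0.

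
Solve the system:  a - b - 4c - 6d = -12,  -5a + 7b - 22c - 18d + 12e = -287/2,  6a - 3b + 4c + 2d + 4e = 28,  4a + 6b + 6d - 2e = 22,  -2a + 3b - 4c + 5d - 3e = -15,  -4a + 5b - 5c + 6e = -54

Row-reduce:
R2 ← R2 + 5·R1.
R3 ← R3 − 6·R1.
R4 ← R4 − 4·R1.
R5 ← R5 + 2·R1.
R6 ← R6 + 4·R1.
R2 ← R2 / (2).
R1 ← R1 + 1·R2.
R3 ← R3 − 3·R2.
R4 ← R4 − 10·R2.
R5 ← R5 − 1·R2.
R6 ← R6 − 1·R2.
R3 ← R3 / (91).
R1 ← R1 + 25·R3.
R2 ← R2 + 21·R3.
R4 ← R4 − 226·R3.
R5 ← R5 − 9·R3.
R4 ← R4 / (-290/91).
R1 ← R1 − 20/91·R4.
R2 ← R2 − 18/13·R4.
R3 ← R3 − 110/91·R4.
R5 ← R5 − 557/91·R4.
R5 ← R5 / (-8688/145).
R1 ← R1 − 8/29·R5.
R2 ← R2 + 1314/145·R5.
R3 ← R3 + 304/29·R5.
R4 ← R4 − 1239/145·R5.
Row 6 reduces to 0 = -1/4, a contradiction. The system is inconsistent.

no solution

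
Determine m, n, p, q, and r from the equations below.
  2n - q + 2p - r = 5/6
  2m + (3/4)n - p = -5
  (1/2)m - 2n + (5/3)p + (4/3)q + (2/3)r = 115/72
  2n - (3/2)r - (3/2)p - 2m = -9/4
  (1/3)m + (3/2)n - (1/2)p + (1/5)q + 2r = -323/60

m = -5/4, n = -2, p = 1, q = -7/3, r = -1/2

Row-reduce the augmented matrix:
Swap R1 and R2.
R1 ← R1 / (2).
R3 ← R3 − 1/2·R1.
R4 ← R4 + 2·R1.
R5 ← R5 − 1/3·R1.
R2 ← R2 / (2).
R1 ← R1 − 3/8·R2.
R3 ← R3 + 35/16·R2.
R4 ← R4 − 11/4·R2.
R5 ← R5 − 11/8·R2.
R3 ← R3 / (197/48).
R1 ← R1 + 7/8·R3.
R2 ← R2 − 1·R3.
R4 ← R4 + 21/4·R3.
R5 ← R5 + 41/24·R3.
R4 ← R4 / (1325/788).
R1 ← R1 − 47/197·R4.
R2 ← R2 + 110/197·R4.
R3 ← R3 − 23/394·R4.
R5 ← R5 − 11669/11820·R4.
R5 ← R5 / (115429/39750).
R1 ← R1 − 254/1325·R5.
R2 ← R2 + 164/265·R5.
R3 ← R3 + 107/1325·R5.
R4 ← R4 + 529/1325·R5.
Reading off the reduced rows gives m = -5/4, n = -2, p = 1, q = -7/3, r = -1/2.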